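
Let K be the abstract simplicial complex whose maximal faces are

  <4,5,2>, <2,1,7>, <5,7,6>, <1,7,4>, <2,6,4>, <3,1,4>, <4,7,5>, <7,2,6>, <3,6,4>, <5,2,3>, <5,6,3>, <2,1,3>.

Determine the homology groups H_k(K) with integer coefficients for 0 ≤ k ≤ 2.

Order the vertices as 1 < 2 < 3 < 4 < 5 < 6 < 7. Listing each simplex with vertices in this order, K has dimension 2 with simplices:

  0-simplices (7): [1], [2], [3], [4], [5], [6], [7]
  1-simplices (18): [1,2], [1,3], [1,4], [1,7], [2,3], [2,4], [2,5], [2,6], [2,7], [3,4], [3,5], [3,6], [4,5], [4,6], [4,7], [5,6], [5,7], [6,7]
  2-simplices (12): [1,2,3], [1,2,7], [1,3,4], [1,4,7], [2,3,5], [2,4,5], [2,4,6], [2,6,7], [3,4,6], [3,5,6], [4,5,7], [5,6,7]

Hence C_0 ≅ Z^7, C_1 ≅ Z^18, C_2 ≅ Z^12.

∂_1: C_1 → C_0 sends each edge [p,q] (with p < q) to q − p. For instance
  ∂[2,6] = [6] − [2].
This gives a 7×18 integer matrix of rank 6; reducing to Smith normal form yields diagonal entries (1,1,1,1,1,1).

∂_2: C_2 → C_1 acts by ∂[p,q,r] = [q,r] − [p,r] + [p,q]. For instance
  ∂[2,6,7] = [6,7] − [2,7] + [2,6],
  ∂[1,3,4] = [3,4] − [1,4] + [1,3].
This gives a 18×12 integer matrix of rank 12; reducing to Smith normal form yields diagonal entries (1,1,1,1,1,1,1,1,1,1,1,2).

Computing H_k = (kernel of ∂_k) / (image of ∂_{k+1}):

  H_0: rank C_0 − rank ∂_1 = 7 − 6 = 1, and the invariant factors of ∂_1 are all 1, so H_0 ≅ Z.
  H_1: rank ker ∂_1 − rank ∂_2 = (18 − 6) − 12 = 0, and ∂_2 has invariant factor 2 > 1, so H_1 ≅ Z/2.
  H_2: rank ker ∂_2 − rank ∂_3 = (12 − 12) − 0 = 0, and there is no ∂_3, so H_2 ≅ 0.

H_0 ≅ Z,  H_1 ≅ Z/2,  H_2 = 0.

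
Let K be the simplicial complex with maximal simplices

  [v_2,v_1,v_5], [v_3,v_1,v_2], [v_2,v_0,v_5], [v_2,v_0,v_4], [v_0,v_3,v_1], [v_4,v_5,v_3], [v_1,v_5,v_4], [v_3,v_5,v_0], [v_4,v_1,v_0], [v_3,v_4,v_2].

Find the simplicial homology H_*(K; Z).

H_0 ≅ Z,  H_1 ≅ Z/2,  H_2 = 0.

Take the total order v_0 < v_1 < v_2 < v_3 < v_4 < v_5 on the vertex set. Then K (dimension 2) consists of the simplices:

  0-simplices (6): [v_0], [v_1], [v_2], [v_3], [v_4], [v_5]
  1-simplices (15): (15 of them)
  2-simplices (10): [v_0,v_1,v_3], [v_0,v_1,v_4], [v_0,v_2,v_4], [v_0,v_2,v_5], [v_0,v_3,v_5], [v_1,v_2,v_3], [v_1,v_2,v_5], [v_1,v_4,v_5], [v_2,v_3,v_4], [v_3,v_4,v_5]

giving chain groups C_0 ≅ Z^6, C_1 ≅ Z^15, C_2 ≅ Z^10.

Boundary ∂_1: C_1 → C_0 maps an edge to its endpoints' difference, ∂[p,q] = q − p.
The 6×15 boundary matrix has rank 5 and Smith normal form diag(1,1,1,1,1).

∂_2: C_2 → C_1 acts by ∂[p,q,r] = [q,r] − [p,r] + [p,q]. For instance
  ∂[v_0,v_3,v_5] = [v_3,v_5] − [v_0,v_5] + [v_0,v_3],
  ∂[v_1,v_4,v_5] = [v_4,v_5] − [v_1,v_5] + [v_1,v_4].
As a 15×10 matrix over Z this has rank 10, with invariant factors (1,1,1,1,1,1,1,1,1,2).

Now H_k = ker ∂_k / im ∂_{k+1}, so:

  H_0: rank C_0 − rank ∂_1 = 6 − 5 = 1, and the invariant factors of ∂_1 are all 1, so H_0 ≅ Z.
  H_1: rank ker ∂_1 − rank ∂_2 = (15 − 5) − 10 = 0, and ∂_2 has invariant factor 2 > 1, so H_1 ≅ Z/2.
  H_2: rank ker ∂_2 − rank ∂_3 = (10 − 10) − 0 = 0, and there is no ∂_3, so H_2 ≅ 0.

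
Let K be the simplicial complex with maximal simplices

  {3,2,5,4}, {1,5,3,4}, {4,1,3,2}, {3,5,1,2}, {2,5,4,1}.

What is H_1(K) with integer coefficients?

H_1 ≅ 0.

Take the total order 1 < 2 < 3 < 4 < 5 on the vertex set. Then K (dimension 3) consists of the simplices:

  0-simplices (5): [1], [2], [3], [4], [5]
  1-simplices (10): [1,2], [1,3], [1,4], [1,5], [2,3], [2,4], [2,5], [3,4], [3,5], [4,5]
  2-simplices (10): [1,2,3], [1,2,4], [1,2,5], [1,3,4], [1,3,5], [1,4,5], [2,3,4], [2,3,5], [2,4,5], [3,4,5]
  3-simplices (5): [1,2,3,4], [1,2,3,5], [1,2,4,5], [1,3,4,5], [2,3,4,5]

giving chain groups C_0 ≅ Z^5, C_1 ≅ Z^10, C_2 ≅ Z^10, C_3 ≅ Z^5.

The boundary map ∂_1: C_1 → C_0 maps an edge to its endpoints' difference, ∂[p,q] = q − p.
As a 5×10 matrix over Z this has rank 4, with invariant factors (1,1,1,1).

The boundary map ∂_2: C_2 → C_1 sends each 2-simplex [p,q,r] to [q,r] − [p,r] + [p,q]. For instance
  ∂[1,3,5] = [3,5] − [1,5] + [1,3],
  ∂[1,2,3] = [2,3] − [1,3] + [1,2].
The resulting 10×10 matrix has rank 6, and its Smith normal form has invariant factors (1,1,1,1,1,1).

The boundary map ∂_3: C_3 → C_2 sends each 3-simplex σ to the alternating sum Σ_i (−1)^i (σ with its i-th vertex removed). For instance
  ∂[2,3,4,5] = [3,4,5] − [2,4,5] + [2,3,5] − [2,3,4],
  ∂[1,2,3,5] = [2,3,5] − [1,3,5] + [1,2,5] − [1,2,3].
This gives a 10×5 integer matrix of rank 4; reducing to Smith normal form yields diagonal entries (1,1,1,1).

Computing H_k = (kernel of ∂_k) / (image of ∂_{k+1}):

  H_1: rank ker ∂_1 − rank ∂_2 = (10 − 4) − 6 = 0, and the invariant factors of ∂_2 are all 1, so H_1 = 0.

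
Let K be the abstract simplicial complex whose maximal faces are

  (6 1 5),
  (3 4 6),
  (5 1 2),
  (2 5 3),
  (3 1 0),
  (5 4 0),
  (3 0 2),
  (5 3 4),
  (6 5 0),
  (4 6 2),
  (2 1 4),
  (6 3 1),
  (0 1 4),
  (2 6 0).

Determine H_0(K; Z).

H_0 ≅ Z.

K has 7 vertices, 21 edges, 14 triangles.
rank ∂_0 = 0, rank ∂_1 = 6 ⇒ b_0 = 7 − 0 − 6 = 1; all invariant factors of ∂_1 are 1 so no torsion. So H_0 = Z.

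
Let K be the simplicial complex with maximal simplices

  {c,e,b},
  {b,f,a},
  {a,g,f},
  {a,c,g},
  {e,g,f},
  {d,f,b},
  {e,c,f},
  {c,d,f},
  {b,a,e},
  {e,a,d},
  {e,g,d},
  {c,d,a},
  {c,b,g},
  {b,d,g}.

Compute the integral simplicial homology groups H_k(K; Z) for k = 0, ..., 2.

H_0 ≅ Z,  H_1 ≅ Z^2,  H_2 ≅ Z.

Take the total order a < b < c < d < e < f < g on the vertex set. Then K (dimension 2) consists of the simplices:

  0-simplices (7): a, b, c, d, e, f, g
  1-simplices (21): ab, ac, ad, ae, af, ag, bc, bd, be, bf, bg, cd, ce, cf, cg, de, df, dg, ef, eg, fg
  2-simplices (14): abe, abf, acd, acg, ade, afg, bce, bcg, bdf, bdg, cdf, cef, deg, efg

so the chain groups are C_0 ≅ Z^7, C_1 ≅ Z^21, C_2 ≅ Z^14.

∂_1: C_1 → C_0 is given by ∂[p,q] = [q] − [p]. For instance
  ∂ac = c − a.
As a 7×21 matrix over Z this has rank 6, with invariant factors (1,1,1,1,1,1).

Boundary ∂_2: C_2 → C_1 acts by ∂[p,q,r] = [q,r] − [p,r] + [p,q]. For instance
  ∂abe = be − ae + ab,
  ∂acg = cg − ag + ac.
The 21×14 boundary matrix has rank 13 and Smith normal form diag(1,1,1,1,1,1,1,1,1,1,1,1,1).

Now H_k = ker ∂_k / im ∂_{k+1}, so:

  H_0: rank C_0 − rank ∂_1 = 7 − 6 = 1, and the invariant factors of ∂_1 are all 1, so H_0 = Z.
  H_1: rank ker ∂_1 − rank ∂_2 = (21 − 6) − 13 = 2, and the invariant factors of ∂_2 are all 1, so H_1 = Z^2.
  H_2: rank ker ∂_2 − rank ∂_3 = (14 − 13) − 0 = 1, and there is no ∂_3, so H_2 = Z.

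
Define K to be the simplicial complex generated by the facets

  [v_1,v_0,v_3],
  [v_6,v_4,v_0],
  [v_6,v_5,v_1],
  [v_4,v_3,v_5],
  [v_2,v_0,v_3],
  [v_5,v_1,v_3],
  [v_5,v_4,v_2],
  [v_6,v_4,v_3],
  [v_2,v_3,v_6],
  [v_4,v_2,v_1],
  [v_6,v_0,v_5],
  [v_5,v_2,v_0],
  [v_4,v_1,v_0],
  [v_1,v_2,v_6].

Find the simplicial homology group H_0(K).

H_0 = Z.

Fix the vertex order v_0 < v_1 < v_2 < v_3 < v_4 < v_5 < v_6 and write every simplex with vertices in increasing order. Then dim K = 2 and the simplices of K are:

  0-simplices (7): [v_0], [v_1], [v_2], [v_3], [v_4], [v_5], [v_6]
  1-simplices (21): (21 of them)
  2-simplices (14): (14 of them)

so the chain groups are C_0 ≅ Z^7, C_1 ≅ Z^21, C_2 ≅ Z^14.

Boundary ∂_1: C_1 → C_0 sends each edge [p,q] (with p < q) to q − p. For instance
  ∂[v_0,v_1] = [v_1] − [v_0].
The resulting 7×21 matrix has rank 6, and its Smith normal form has invariant factors (1,1,1,1,1,1).

The boundary map ∂_2: C_2 → C_1 sends each 2-simplex [p,q,r] to [q,r] − [p,r] + [p,q]. For instance
  ∂[v_1,v_2,v_6] = [v_2,v_6] − [v_1,v_6] + [v_1,v_2],
  ∂[v_0,v_1,v_3] = [v_1,v_3] − [v_0,v_3] + [v_0,v_1].
This gives a 21×14 integer matrix of rank 13; reducing to Smith normal form yields diagonal entries (1,1,1,1,1,1,1,1,1,1,1,1,1).

Reading off H_k = ker ∂_k / im ∂_{k+1}:

  H_0: rank C_0 − rank ∂_1 = 7 − 6 = 1, and the invariant factors of ∂_1 are all 1, so H_0 ≅ Z.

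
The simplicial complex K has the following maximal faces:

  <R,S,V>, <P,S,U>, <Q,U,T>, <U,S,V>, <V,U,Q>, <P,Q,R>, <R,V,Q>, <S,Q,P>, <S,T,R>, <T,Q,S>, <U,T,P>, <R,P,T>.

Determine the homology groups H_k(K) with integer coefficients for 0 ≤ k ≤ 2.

Take the total order P < Q < R < S < T < U < V on the vertex set. Then K (dimension 2) consists of the simplices:

  0-simplices (7): P, Q, R, S, T, U, V
  1-simplices (18): PQ, PR, PS, PT, PU, QR, QS, QT, QU, QV, RS, RT, RV, ST, SU, SV, TU, UV
  2-simplices (12): PQR, PQS, PRT, PSU, PTU, QRV, QST, QTU, QUV, RST, RSV, SUV

giving chain groups C_0 ≅ Z^7, C_1 ≅ Z^18, C_2 ≅ Z^12.

Boundary ∂_1: C_1 → C_0 sends each edge [p,q] (with p < q) to q − p.
As a 7×18 matrix over Z this has rank 6, with invariant factors (1,1,1,1,1,1).

Boundary ∂_2: C_2 → C_1 maps a triangle to the signed sum of its edges. For instance
  ∂QRV = RV − QV + QR,
  ∂RSV = SV − RV + RS.
The 18×12 boundary matrix has rank 12 and Smith normal form diag(1,1,1,1,1,1,1,1,1,1,1,2).

Now H_k = ker ∂_k / im ∂_{k+1}, so:

  H_0: rank C_0 − rank ∂_1 = 7 − 6 = 1, and the invariant factors of ∂_1 are all 1, so H_0 = Z.
  H_1: rank ker ∂_1 − rank ∂_2 = (18 − 6) − 12 = 0, and ∂_2 has invariant factor 2 > 1, so H_1 = Z/2Z.
  H_2: rank ker ∂_2 − rank ∂_3 = (12 − 12) − 0 = 0, and there is no ∂_3, so H_2 = 0.

(K is a triangulation of the real projective plane RP^2.)

H_0 ≅ Z,  H_1 ≅ Z/2Z,  H_2 = 0.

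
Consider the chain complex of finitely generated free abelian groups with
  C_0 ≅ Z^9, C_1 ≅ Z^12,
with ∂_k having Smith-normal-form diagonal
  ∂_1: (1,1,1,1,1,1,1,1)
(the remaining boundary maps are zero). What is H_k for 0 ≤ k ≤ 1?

H_0 ≅ Z,  H_1 ≅ Z^4.

H_0: b_0 = 9 − 0 − 8 = 1; torsion from ∂_1 factors > 1: none. So H_0 ≅ Z.
H_1: b_1 = 12 − 8 − 0 = 4; torsion from ∂_2 factors > 1: none. So H_1 ≅ Z^4.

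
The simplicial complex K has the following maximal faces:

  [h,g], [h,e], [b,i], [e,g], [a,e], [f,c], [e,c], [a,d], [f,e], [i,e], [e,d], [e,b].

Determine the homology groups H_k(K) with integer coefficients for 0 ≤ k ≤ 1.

Order the vertices as a < b < c < d < e < f < g < h < i. Listing each simplex with vertices in this order, K has dimension 1 with simplices:

  0-simplices (9): a, b, c, d, e, f, g, h, i
  1-simplices (12): ad, ae, be, bi, ce, cf, de, ef, eg, eh, ei, gh

so the chain groups are C_0 ≅ Z^9, C_1 ≅ Z^12.

Boundary ∂_1: C_1 → C_0 sends each edge [p,q] (with p < q) to q − p. For instance
  ∂ef = f − e.
The resulting 9×12 matrix has rank 8, and its Smith normal form has invariant factors (1,1,1,1,1,1,1,1).

Computing H_k = (kernel of ∂_k) / (image of ∂_{k+1}):

  H_0: rank C_0 − rank ∂_1 = 9 − 8 = 1, and the invariant factors of ∂_1 are all 1, so H_0 ≅ Z.
  H_1: rank ker ∂_1 − rank ∂_2 = (12 − 8) − 0 = 4, and there is no ∂_2, so H_1 ≅ Z^4.

(K is a triangulation of a wedge of 4 circles.)

H_0 = Z,  H_1 = Z^4.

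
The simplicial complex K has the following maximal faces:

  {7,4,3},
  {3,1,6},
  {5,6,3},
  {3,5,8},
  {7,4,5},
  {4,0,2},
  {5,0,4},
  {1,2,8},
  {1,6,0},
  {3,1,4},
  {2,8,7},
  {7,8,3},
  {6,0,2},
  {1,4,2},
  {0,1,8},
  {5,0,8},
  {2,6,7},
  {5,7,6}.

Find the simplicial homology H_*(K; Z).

H_0 = Z,  H_1 = Z ⊕ Z/2,  H_2 = 0.

We work with the vertex ordering 0 < 1 < 2 < 3 < 4 < 5 < 6 < 7 < 8. The simplices of K, each written with vertices in increasing order, are:

  0-simplices (9): [0], [1], [2], [3], [4], [5], [6], [7], [8]
  1-simplices (27): (27 of them)
  2-simplices (18): [0,1,6], [0,1,8], [0,2,4], [0,2,6], [0,4,5], [0,5,8], [1,2,4], [1,2,8], [1,3,4], [1,3,6], [2,6,7], [2,7,8], [3,4,7], [3,5,6], [3,5,8], [3,7,8], [4,5,7], [5,6,7]

giving chain groups C_0 ≅ Z^9, C_1 ≅ Z^27, C_2 ≅ Z^18.

∂_1: C_1 → C_0 sends each edge [p,q] (with p < q) to q − p.
The 9×27 boundary matrix has rank 8 and Smith normal form diag(1,1,1,1,1,1,1,1).

∂_2: C_2 → C_1 sends each 2-simplex [p,q,r] to [q,r] − [p,r] + [p,q]. For instance
  ∂[0,1,8] = [1,8] − [0,8] + [0,1],
  ∂[1,2,8] = [2,8] − [1,8] + [1,2].
This gives a 27×18 integer matrix of rank 18; reducing to Smith normal form yields diagonal entries (1,1,1,1,1,1,1,1,1,1,1,1,1,1,1,1,1,2).

Computing H_k = (kernel of ∂_k) / (image of ∂_{k+1}):

  H_0: rank C_0 − rank ∂_1 = 9 − 8 = 1, and the invariant factors of ∂_1 are all 1, so H_0 = Z.
  H_1: rank ker ∂_1 − rank ∂_2 = (27 − 8) − 18 = 1, and ∂_2 has invariant factor 2 > 1, so H_1 = Z ⊕ Z/2.
  H_2: rank ker ∂_2 − rank ∂_3 = (18 − 18) − 0 = 0, and there is no ∂_3, so H_2 = 0.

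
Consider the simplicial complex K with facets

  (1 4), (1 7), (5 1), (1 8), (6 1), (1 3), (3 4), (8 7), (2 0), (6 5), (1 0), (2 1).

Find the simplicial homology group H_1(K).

Order the vertices as 0 < 1 < 2 < 3 < 4 < 5 < 6 < 7 < 8. Listing each simplex with vertices in this order, K has dimension 1 with simplices:

  0-simplices (9): [0], [1], [2], [3], [4], [5], [6], [7], [8]
  1-simplices (12): [0,1], [0,2], [1,2], [1,3], [1,4], [1,5], [1,6], [1,7], [1,8], [3,4], [5,6], [7,8]

so the chain groups are C_0 ≅ Z^9, C_1 ≅ Z^12.

∂_1: C_1 → C_0 sends each edge [p,q] (with p < q) to q − p. For instance
  ∂[1,5] = [5] − [1].
This gives a 9×12 integer matrix of rank 8; reducing to Smith normal form yields diagonal entries (1,1,1,1,1,1,1,1).

Reading off H_k = ker ∂_k / im ∂_{k+1}:

  H_1: rank ker ∂_1 − rank ∂_2 = (12 − 8) − 0 = 4, and there is no ∂_2, so H_1 ≅ Z^4.

H_1 = Z^4.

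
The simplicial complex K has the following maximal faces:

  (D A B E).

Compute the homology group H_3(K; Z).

K has 4 vertices, 6 edges, 4 triangles, 1 3-simplex.
rank ∂_3 = 1, rank ∂_4 = 0 ⇒ b_3 = 1 − 1 − 0 = 0. So H_3 = 0.

H_3 ≅ 0.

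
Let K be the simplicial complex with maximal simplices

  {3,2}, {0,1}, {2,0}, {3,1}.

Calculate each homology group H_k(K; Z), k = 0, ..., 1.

H_0 ≅ Z,  H_1 ≅ Z.

Order the vertices as 0 < 1 < 2 < 3. Listing each simplex with vertices in this order, K has dimension 1 with simplices:

  0-simplices (4): [0], [1], [2], [3]
  1-simplices (4): [0,1], [0,2], [1,3], [2,3]

Hence C_0 ≅ Z^4, C_1 ≅ Z^4.

The boundary map ∂_1: C_1 → C_0 sends each edge [p,q] (with p < q) to q − p.
The 4×4 boundary matrix has rank 3 and Smith normal form diag(1,1,1).

From H_k ≅ ker(∂_k) / im(∂_{k+1}) we obtain:

  H_0: rank C_0 − rank ∂_1 = 4 − 3 = 1, and the invariant factors of ∂_1 are all 1, so H_0 ≅ Z.
  H_1: rank ker ∂_1 − rank ∂_2 = (4 − 3) − 0 = 1, and there is no ∂_2, so H_1 ≅ Z.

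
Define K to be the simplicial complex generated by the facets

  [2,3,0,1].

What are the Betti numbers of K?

b_0 = 1, b_1 = 0, b_2 = 0, b_3 = 0.

K has 4 vertices, 6 edges, 4 triangles, 1 3-simplex.
rank ∂_0 = 0, rank ∂_1 = 3 ⇒ b_0 = 4 − 0 − 3 = 1; all invariant factors of ∂_1 are 1 so no torsion. So H_0 = Z.
rank ∂_1 = 3, rank ∂_2 = 3 ⇒ b_1 = 6 − 3 − 3 = 0; all invariant factors of ∂_2 are 1 so no torsion. So H_1 = 0.
rank ∂_2 = 3, rank ∂_3 = 1 ⇒ b_2 = 4 − 3 − 1 = 0; all invariant factors of ∂_3 are 1 so no torsion. So H_2 = 0.
rank ∂_3 = 1, rank ∂_4 = 0 ⇒ b_3 = 1 − 1 − 0 = 0. So H_3 = 0.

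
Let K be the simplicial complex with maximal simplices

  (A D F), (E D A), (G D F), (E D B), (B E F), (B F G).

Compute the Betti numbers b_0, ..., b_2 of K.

Fix the vertex order A < B < D < E < F < G and write every simplex with vertices in increasing order. Then dim K = 2 and the simplices of K are:

  0-simplices (6): A, B, D, E, F, G
  1-simplices (12): AD, AE, AF, BD, BE, BF, BG, DE, DF, DG, EF, FG
  2-simplices (6): ADE, ADF, BDE, BEF, BFG, DFG

giving chain groups C_0 ≅ Z^6, C_1 ≅ Z^12, C_2 ≅ Z^6.

The boundary map ∂_1: C_1 → C_0 maps an edge to its endpoints' difference, ∂[p,q] = q − p. For instance
  ∂BE = E − B.
This gives a 6×12 integer matrix of rank 5; reducing to Smith normal form yields diagonal entries (1,1,1,1,1).

∂_2: C_2 → C_1 sends each 2-simplex [p,q,r] to [q,r] − [p,r] + [p,q]. For instance
  ∂DFG = FG − DG + DF,
  ∂ADF = DF − AF + AD.
The 12×6 boundary matrix has rank 6 and Smith normal form diag(1,1,1,1,1,1).

Computing H_k = (kernel of ∂_k) / (image of ∂_{k+1}):

  H_0: rank C_0 − rank ∂_1 = 6 − 5 = 1, and the invariant factors of ∂_1 are all 1, so H_0 ≅ Z.
  H_1: rank ker ∂_1 − rank ∂_2 = (12 − 5) − 6 = 1, and the invariant factors of ∂_2 are all 1, so H_1 ≅ Z.
  H_2: rank ker ∂_2 − rank ∂_3 = (6 − 6) − 0 = 0, and there is no ∂_3, so H_2 ≅ 0.

Hence the Betti numbers are b_0 = 1, b_1 = 1, b_2 = 0.

b_0 = 1, b_1 = 1, b_2 = 0.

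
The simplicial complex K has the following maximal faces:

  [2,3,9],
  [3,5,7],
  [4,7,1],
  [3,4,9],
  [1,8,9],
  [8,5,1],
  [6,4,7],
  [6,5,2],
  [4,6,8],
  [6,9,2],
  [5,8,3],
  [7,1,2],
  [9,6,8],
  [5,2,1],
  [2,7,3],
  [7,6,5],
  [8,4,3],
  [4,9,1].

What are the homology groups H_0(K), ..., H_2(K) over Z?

H_0 ≅ Z,  H_1 ≅ Z ⊕ Z/2Z,  H_2 = 0.

Fix the vertex order 1 < 2 < 3 < 4 < 5 < 6 < 7 < 8 < 9 and write every simplex with vertices in increasing order. Then dim K = 2 and the simplices of K are:

  0-simplices (9): [1], [2], [3], [4], [5], [6], [7], [8], [9]
  1-simplices (27): (27 of them)
  2-simplices (18): [1,2,5], [1,2,7], [1,4,7], [1,4,9], [1,5,8], [1,8,9], [2,3,7], [2,3,9], [2,5,6], [2,6,9], [3,4,8], [3,4,9], [3,5,7], [3,5,8], [4,6,7], [4,6,8], [5,6,7], [6,8,9]

so the chain groups are C_0 ≅ Z^9, C_1 ≅ Z^27, C_2 ≅ Z^18.

∂_1: C_1 → C_0 is given by ∂[p,q] = [q] − [p]. For instance
  ∂[4,9] = [9] − [4].
The resulting 9×27 matrix has rank 8, and its Smith normal form has invariant factors (1,1,1,1,1,1,1,1).

The boundary map ∂_2: C_2 → C_1 maps a triangle to the signed sum of its edges. For instance
  ∂[4,6,8] = [6,8] − [4,8] + [4,6],
  ∂[4,6,7] = [6,7] − [4,7] + [4,6].
This gives a 27×18 integer matrix of rank 18; reducing to Smith normal form yields diagonal entries (1,1,1,1,1,1,1,1,1,1,1,1,1,1,1,1,1,2).

Computing H_k = (kernel of ∂_k) / (image of ∂_{k+1}):

  H_0: rank C_0 − rank ∂_1 = 9 − 8 = 1, and the invariant factors of ∂_1 are all 1, so H_0 = Z.
  H_1: rank ker ∂_1 − rank ∂_2 = (27 − 8) − 18 = 1, and ∂_2 has invariant factor 2 > 1, so H_1 = Z ⊕ Z/2Z.
  H_2: rank ker ∂_2 − rank ∂_3 = (18 − 18) − 0 = 0, and there is no ∂_3, so H_2 = 0.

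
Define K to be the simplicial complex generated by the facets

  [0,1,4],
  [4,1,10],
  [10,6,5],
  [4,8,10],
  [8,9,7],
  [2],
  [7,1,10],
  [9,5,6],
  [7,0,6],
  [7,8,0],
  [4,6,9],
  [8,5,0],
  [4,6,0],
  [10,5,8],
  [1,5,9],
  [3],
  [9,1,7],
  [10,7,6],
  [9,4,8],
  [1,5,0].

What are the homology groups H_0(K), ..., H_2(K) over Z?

We work with the vertex ordering 0 < 1 < 2 < 3 < 4 < 5 < 6 < 7 < 8 < 9 < 10. The simplices of K, each written with vertices in increasing order, are:

  0-simplices (11): [0], [1], [2], [3], [4], [5], [6], [7], [8], [9], [10]
  1-simplices (27): (27 of them)
  2-simplices (18): (18 of them)

giving chain groups C_0 ≅ Z^11, C_1 ≅ Z^27, C_2 ≅ Z^18.

Boundary ∂_1: C_1 → C_0 sends each edge [p,q] (with p < q) to q − p. For instance
  ∂[0,1] = [1] − [0].
The 11×27 boundary matrix has rank 8 and Smith normal form diag(1,1,1,1,1,1,1,1).

The boundary map ∂_2: C_2 → C_1 sends each 2-simplex [p,q,r] to [q,r] − [p,r] + [p,q]. For instance
  ∂[1,7,10] = [7,10] − [1,10] + [1,7],
  ∂[1,4,10] = [4,10] − [1,10] + [1,4].
The 27×18 boundary matrix has rank 17 and Smith normal form diag(1,1,1,1,1,1,1,1,1,1,1,1,1,1,1,1,1).

From H_k ≅ ker(∂_k) / im(∂_{k+1}) we obtain:

  H_0: rank C_0 − rank ∂_1 = 11 − 8 = 3, and the invariant factors of ∂_1 are all 1, so H_0 = Z^3.
  H_1: rank ker ∂_1 − rank ∂_2 = (27 − 8) − 17 = 2, and the invariant factors of ∂_2 are all 1, so H_1 = Z^2.
  H_2: rank ker ∂_2 − rank ∂_3 = (18 − 17) − 0 = 1, and there is no ∂_3, so H_2 = Z.

(K is a triangulation of the disjoint union of a set of 2 points and the torus T^2.)

H_0 = Z^3,  H_1 = Z^2,  H_2 = Z.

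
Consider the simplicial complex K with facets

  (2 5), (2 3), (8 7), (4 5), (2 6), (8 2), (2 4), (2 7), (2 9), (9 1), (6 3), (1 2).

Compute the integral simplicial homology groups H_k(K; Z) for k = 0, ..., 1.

Order the vertices as 1 < 2 < 3 < 4 < 5 < 6 < 7 < 8 < 9. Listing each simplex with vertices in this order, K has dimension 1 with simplices:

  0-simplices (9): [1], [2], [3], [4], [5], [6], [7], [8], [9]
  1-simplices (12): [1,2], [1,9], [2,3], [2,4], [2,5], [2,6], [2,7], [2,8], [2,9], [3,6], [4,5], [7,8]

so the chain groups are C_0 ≅ Z^9, C_1 ≅ Z^12.

Boundary ∂_1: C_1 → C_0 is given by ∂[p,q] = [q] − [p]. For instance
  ∂[2,6] = [6] − [2].
This gives a 9×12 integer matrix of rank 8; reducing to Smith normal form yields diagonal entries (1,1,1,1,1,1,1,1).

Computing H_k = (kernel of ∂_k) / (image of ∂_{k+1}):

  H_0: rank C_0 − rank ∂_1 = 9 − 8 = 1, and the invariant factors of ∂_1 are all 1, so H_0 ≅ Z.
  H_1: rank ker ∂_1 − rank ∂_2 = (12 − 8) − 0 = 4, and there is no ∂_2, so H_1 ≅ Z^4.

As a check, the Euler characteristic is 9 − 12 = -3, which agrees with 1 − 4 = -3.
(K is a triangulation of a wedge of 4 circles.)

H_0 ≅ Z,  H_1 ≅ Z^4.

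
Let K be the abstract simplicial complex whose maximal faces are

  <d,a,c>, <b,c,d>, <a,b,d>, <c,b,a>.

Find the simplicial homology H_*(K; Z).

H_0 ≅ Z,  H_1 = 0,  H_2 ≅ Z.

We work with the vertex ordering a < b < c < d. The simplices of K, each written with vertices in increasing order, are:

  0-simplices (4): a, b, c, d
  1-simplices (6): ab, ac, ad, bc, bd, cd
  2-simplices (4): abc, abd, acd, bcd

Hence C_0 ≅ Z^4, C_1 ≅ Z^6, C_2 ≅ Z^4.

∂_1: C_1 → C_0 maps an edge to its endpoints' difference, ∂[p,q] = q − p. For instance
  ∂cd = d − c.
As a 4×6 matrix over Z this has rank 3, with invariant factors (1,1,1).

The boundary map ∂_2: C_2 → C_1 acts by ∂[p,q,r] = [q,r] − [p,r] + [p,q]. For instance
  ∂acd = cd − ad + ac,
  ∂abd = bd − ad + ab.
As a 6×4 matrix over Z this has rank 3, with invariant factors (1,1,1).

From H_k ≅ ker(∂_k) / im(∂_{k+1}) we obtain:

  H_0: rank C_0 − rank ∂_1 = 4 − 3 = 1, and the invariant factors of ∂_1 are all 1, so H_0 = Z.
  H_1: rank ker ∂_1 − rank ∂_2 = (6 − 3) − 3 = 0, and the invariant factors of ∂_2 are all 1, so H_1 = 0.
  H_2: rank ker ∂_2 − rank ∂_3 = (4 − 3) − 0 = 1, and there is no ∂_3, so H_2 = Z.

As a check, the Euler characteristic is 4 − 6 + 4 = 2, which agrees with 1 − 0 + 1 = 2.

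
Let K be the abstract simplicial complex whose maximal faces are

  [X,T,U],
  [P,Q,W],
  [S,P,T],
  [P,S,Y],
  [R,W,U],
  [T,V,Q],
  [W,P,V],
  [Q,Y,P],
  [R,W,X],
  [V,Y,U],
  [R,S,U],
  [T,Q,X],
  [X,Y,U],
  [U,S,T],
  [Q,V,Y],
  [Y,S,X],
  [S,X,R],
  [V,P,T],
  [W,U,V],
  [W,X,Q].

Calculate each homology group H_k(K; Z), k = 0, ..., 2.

Fix the vertex order P < Q < R < S < T < U < V < W < X < Y and write every simplex with vertices in increasing order. Then dim K = 2 and the simplices of K are:

  0-simplices (10): P, Q, R, S, T, U, V, W, X, Y
  1-simplices (30): PQ, PS, PT, PV, PW, PY, QT, QV, QW, QX, QY, RS, RU, RW, RX, ST, SU, SX, SY, TU, TV, TX, UV, UW, UX, UY, VW, VY, WX, XY
  2-simplices (20): PQW, PQY, PST, PSY, PTV, PVW, QTV, QTX, QVY, QWX, RSU, RSX, RUW, RWX, STU, SXY, TUX, UVW, UVY, UXY

so the chain groups are C_0 ≅ Z^10, C_1 ≅ Z^30, C_2 ≅ Z^20.

The boundary map ∂_1: C_1 → C_0 maps an edge to its endpoints' difference, ∂[p,q] = q − p. For instance
  ∂SY = Y − S.
This gives a 10×30 integer matrix of rank 9; reducing to Smith normal form yields diagonal entries (1,1,1,1,1,1,1,1,1).

Boundary ∂_2: C_2 → C_1 sends each 2-simplex [p,q,r] to [q,r] − [p,r] + [p,q]. For instance
  ∂PQW = QW − PW + PQ,
  ∂QTV = TV − QV + QT.
The 30×20 boundary matrix has rank 20 and Smith normal form diag(1,1,1,1,1,1,1,1,1,1,1,1,1,1,1,1,1,1,1,2).

Computing H_k = (kernel of ∂_k) / (image of ∂_{k+1}):

  H_0: rank C_0 − rank ∂_1 = 10 − 9 = 1, and the invariant factors of ∂_1 are all 1, so H_0 = Z.
  H_1: rank ker ∂_1 − rank ∂_2 = (30 − 9) − 20 = 1, and ∂_2 has invariant factor 2 > 1, so H_1 = Z ⊕ Z_2.
  H_2: rank ker ∂_2 − rank ∂_3 = (20 − 20) − 0 = 0, and there is no ∂_3, so H_2 = 0.

As a check, the Euler characteristic is 10 − 30 + 20 = 0, which agrees with 1 − 1 + 0 = 0.

H_0 = Z,  H_1 = Z ⊕ Z_2,  H_2 = 0.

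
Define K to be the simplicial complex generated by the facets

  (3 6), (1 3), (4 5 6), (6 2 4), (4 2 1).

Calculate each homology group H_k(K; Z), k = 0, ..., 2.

H_0 = Z,  H_1 = Z,  H_2 = 0.

We work with the vertex ordering 1 < 2 < 3 < 4 < 5 < 6. The simplices of K, each written with vertices in increasing order, are:

  0-simplices (6): [1], [2], [3], [4], [5], [6]
  1-simplices (9): [1,2], [1,3], [1,4], [2,4], [2,6], [3,6], [4,5], [4,6], [5,6]
  2-simplices (3): [1,2,4], [2,4,6], [4,5,6]

Hence C_0 ≅ Z^6, C_1 ≅ Z^9, C_2 ≅ Z^3.

The boundary map ∂_1: C_1 → C_0 maps an edge to its endpoints' difference, ∂[p,q] = q − p. For instance
  ∂[1,2] = [2] − [1].
As a 6×9 matrix over Z this has rank 5, with invariant factors (1,1,1,1,1).

Boundary ∂_2: C_2 → C_1 maps a triangle to the signed sum of its edges. For instance
  ∂[1,2,4] = [2,4] − [1,4] + [1,2],
  ∂[4,5,6] = [5,6] − [4,6] + [4,5].
The resulting 9×3 matrix has rank 3, and its Smith normal form has invariant factors (1,1,1).

Now H_k = ker ∂_k / im ∂_{k+1}, so:

  H_0: rank C_0 − rank ∂_1 = 6 − 5 = 1, and the invariant factors of ∂_1 are all 1, so H_0 ≅ Z.
  H_1: rank ker ∂_1 − rank ∂_2 = (9 − 5) − 3 = 1, and the invariant factors of ∂_2 are all 1, so H_1 ≅ Z.
  H_2: rank ker ∂_2 − rank ∂_3 = (3 − 3) − 0 = 0, and there is no ∂_3, so H_2 ≅ 0.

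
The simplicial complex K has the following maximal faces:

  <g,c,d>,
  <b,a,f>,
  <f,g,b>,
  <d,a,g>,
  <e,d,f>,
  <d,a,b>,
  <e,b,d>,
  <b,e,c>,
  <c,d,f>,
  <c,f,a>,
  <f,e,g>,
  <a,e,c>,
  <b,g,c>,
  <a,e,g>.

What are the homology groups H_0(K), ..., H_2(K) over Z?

H_0 ≅ Z,  H_1 ≅ Z^2,  H_2 ≅ Z.

K has 7 vertices, 21 edges, 14 triangles.
rank ∂_0 = 0, rank ∂_1 = 6 ⇒ b_0 = 7 − 0 − 6 = 1; all invariant factors of ∂_1 are 1 so no torsion. So H_0 ≅ Z.
rank ∂_1 = 6, rank ∂_2 = 13 ⇒ b_1 = 21 − 6 − 13 = 2; all invariant factors of ∂_2 are 1 so no torsion. So H_1 ≅ Z^2.
rank ∂_2 = 13, rank ∂_3 = 0 ⇒ b_2 = 14 − 13 − 0 = 1. So H_2 ≅ Z.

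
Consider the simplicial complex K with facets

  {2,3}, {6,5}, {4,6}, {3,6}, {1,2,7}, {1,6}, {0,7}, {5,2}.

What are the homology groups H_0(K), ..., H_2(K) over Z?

Order the vertices as 0 < 1 < 2 < 3 < 4 < 5 < 6 < 7. Listing each simplex with vertices in this order, K has dimension 2 with simplices:

  0-simplices (8): [0], [1], [2], [3], [4], [5], [6], [7]
  1-simplices (10): [0,7], [1,2], [1,6], [1,7], [2,3], [2,5], [2,7], [3,6], [4,6], [5,6]
  2-simplices (1): [1,2,7]

Hence C_0 ≅ Z^8, C_1 ≅ Z^10, C_2 ≅ Z^1.

∂_1: C_1 → C_0 sends each edge [p,q] (with p < q) to q − p. For instance
  ∂[1,7] = [7] − [1].
The resulting 8×10 matrix has rank 7, and its Smith normal form has invariant factors (1,1,1,1,1,1,1).

∂_2: C_2 → C_1 acts by ∂[p,q,r] = [q,r] − [p,r] + [p,q]. For instance
  ∂[1,2,7] = [2,7] − [1,7] + [1,2].
This gives a 10×1 integer matrix of rank 1; reducing to Smith normal form yields diagonal entries (1).

Computing H_k = (kernel of ∂_k) / (image of ∂_{k+1}):

  H_0: rank C_0 − rank ∂_1 = 8 − 7 = 1, and the invariant factors of ∂_1 are all 1, so H_0 ≅ Z.
  H_1: rank ker ∂_1 − rank ∂_2 = (10 − 7) − 1 = 2, and the invariant factors of ∂_2 are all 1, so H_1 ≅ Z^2.
  H_2: rank ker ∂_2 − rank ∂_3 = (1 − 1) − 0 = 0, and there is no ∂_3, so H_2 ≅ 0.

H_0 ≅ Z,  H_1 ≅ Z^2,  H_2 = 0.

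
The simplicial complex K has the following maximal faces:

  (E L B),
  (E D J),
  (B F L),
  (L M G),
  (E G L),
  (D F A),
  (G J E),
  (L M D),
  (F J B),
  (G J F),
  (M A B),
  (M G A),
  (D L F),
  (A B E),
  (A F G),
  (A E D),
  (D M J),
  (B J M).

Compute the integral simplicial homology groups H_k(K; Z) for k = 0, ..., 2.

H_0 = Z,  H_1 = Z^2,  H_2 = Z.

Order the vertices as A < B < D < E < F < G < J < L < M. Listing each simplex with vertices in this order, K has dimension 2 with simplices:

  0-simplices (9): A, B, D, E, F, G, J, L, M
  1-simplices (27): AB, AD, AE, AF, AG, AM, BE, BF, BJ, BL, BM, DE, DF, DJ, DL, DM, EG, EJ, EL, FG, FJ, FL, GJ, GL, GM, JM, LM
  2-simplices (18): ABE, ABM, ADE, ADF, AFG, AGM, BEL, BFJ, BFL, BJM, DEJ, DFL, DJM, DLM, EGJ, EGL, FGJ, GLM

giving chain groups C_0 ≅ Z^9, C_1 ≅ Z^27, C_2 ≅ Z^18.

∂_1: C_1 → C_0 is given by ∂[p,q] = [q] − [p].
The resulting 9×27 matrix has rank 8, and its Smith normal form has invariant factors (1,1,1,1,1,1,1,1).

∂_2: C_2 → C_1 maps a triangle to the signed sum of its edges. For instance
  ∂ABE = BE − AE + AB,
  ∂BJM = JM − BM + BJ.
The resulting 27×18 matrix has rank 17, and its Smith normal form has invariant factors (1,1,1,1,1,1,1,1,1,1,1,1,1,1,1,1,1).

From H_k ≅ ker(∂_k) / im(∂_{k+1}) we obtain:

  H_0: rank C_0 − rank ∂_1 = 9 − 8 = 1, and the invariant factors of ∂_1 are all 1, so H_0 = Z.
  H_1: rank ker ∂_1 − rank ∂_2 = (27 − 8) − 17 = 2, and the invariant factors of ∂_2 are all 1, so H_1 = Z^2.
  H_2: rank ker ∂_2 − rank ∂_3 = (18 − 17) − 0 = 1, and there is no ∂_3, so H_2 = Z.

As a check, the Euler characteristic is 9 − 27 + 18 = 0, which agrees with 1 − 2 + 1 = 0.
(K is a triangulation of the torus T^2.)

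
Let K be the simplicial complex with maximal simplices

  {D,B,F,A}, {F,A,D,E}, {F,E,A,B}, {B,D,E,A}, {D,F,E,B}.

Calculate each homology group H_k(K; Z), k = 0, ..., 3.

H_0 = Z,  H_1 = 0,  H_2 = 0,  H_3 = Z.

Take the total order A < B < D < E < F on the vertex set. Then K (dimension 3) consists of the simplices:

  0-simplices (5): A, B, D, E, F
  1-simplices (10): AB, AD, AE, AF, BD, BE, BF, DE, DF, EF
  2-simplices (10): ABD, ABE, ABF, ADE, ADF, AEF, BDE, BDF, BEF, DEF
  3-simplices (5): ABDE, ABDF, ABEF, ADEF, BDEF

giving chain groups C_0 ≅ Z^5, C_1 ≅ Z^10, C_2 ≅ Z^10, C_3 ≅ Z^5.

Boundary ∂_1: C_1 → C_0 sends each edge [p,q] (with p < q) to q − p. For instance
  ∂AB = B − A.
The resulting 5×10 matrix has rank 4, and its Smith normal form has invariant factors (1,1,1,1).

∂_2: C_2 → C_1 acts by ∂[p,q,r] = [q,r] − [p,r] + [p,q]. For instance
  ∂BEF = EF − BF + BE,
  ∂AEF = EF − AF + AE.
The 10×10 boundary matrix has rank 6 and Smith normal form diag(1,1,1,1,1,1).

∂_3: C_3 → C_2 sends each 3-simplex σ to the alternating sum Σ_i (−1)^i (σ with its i-th vertex removed). For instance
  ∂ABDF = BDF − ADF + ABF − ABD,
  ∂ABEF = BEF − AEF + ABF − ABE.
The resulting 10×5 matrix has rank 4, and its Smith normal form has invariant factors (1,1,1,1).

Reading off H_k = ker ∂_k / im ∂_{k+1}:

  H_0: rank C_0 − rank ∂_1 = 5 − 4 = 1, and the invariant factors of ∂_1 are all 1, so H_0 ≅ Z.
  H_1: rank ker ∂_1 − rank ∂_2 = (10 − 4) − 6 = 0, and the invariant factors of ∂_2 are all 1, so H_1 ≅ 0.
  H_2: rank ker ∂_2 − rank ∂_3 = (10 − 6) − 4 = 0, and the invariant factors of ∂_3 are all 1, so H_2 ≅ 0.
  H_3: rank ker ∂_3 − rank ∂_4 = (5 − 4) − 0 = 1, and there is no ∂_4, so H_3 ≅ Z.

As a check, the Euler characteristic is 5 − 10 + 10 − 5 = 0, which agrees with 1 − 0 + 0 − 1 = 0.
(K is a triangulation of the 3-sphere S^3.)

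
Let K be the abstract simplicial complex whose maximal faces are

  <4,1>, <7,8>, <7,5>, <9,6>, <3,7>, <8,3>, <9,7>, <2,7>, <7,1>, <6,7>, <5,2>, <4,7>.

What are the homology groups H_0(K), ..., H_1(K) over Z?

H_0 = Z,  H_1 = Z^4.

Fix the vertex order 1 < 2 < 3 < 4 < 5 < 6 < 7 < 8 < 9 and write every simplex with vertices in increasing order. Then dim K = 1 and the simplices of K are:

  0-simplices (9): [1], [2], [3], [4], [5], [6], [7], [8], [9]
  1-simplices (12): [1,4], [1,7], [2,5], [2,7], [3,7], [3,8], [4,7], [5,7], [6,7], [6,9], [7,8], [7,9]

so the chain groups are C_0 ≅ Z^9, C_1 ≅ Z^12.

The boundary map ∂_1: C_1 → C_0 sends each edge [p,q] (with p < q) to q − p.
The resulting 9×12 matrix has rank 8, and its Smith normal form has invariant factors (1,1,1,1,1,1,1,1).

Reading off H_k = ker ∂_k / im ∂_{k+1}:

  H_0: rank C_0 − rank ∂_1 = 9 − 8 = 1, and the invariant factors of ∂_1 are all 1, so H_0 ≅ Z.
  H_1: rank ker ∂_1 − rank ∂_2 = (12 − 8) − 0 = 4, and there is no ∂_2, so H_1 ≅ Z^4.

As a check, the Euler characteristic is 9 − 12 = -3, which agrees with 1 − 4 = -3.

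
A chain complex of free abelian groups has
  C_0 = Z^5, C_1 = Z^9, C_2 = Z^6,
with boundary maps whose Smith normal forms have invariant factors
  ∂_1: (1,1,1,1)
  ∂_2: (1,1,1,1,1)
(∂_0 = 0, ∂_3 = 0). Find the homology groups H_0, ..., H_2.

H_0 ≅ Z,  H_1 = 0,  H_2 ≅ Z.

H_0: b_0 = 5 − 0 − 4 = 1; torsion from ∂_1 factors > 1: none. So H_0 ≅ Z.
H_1: b_1 = 9 − 4 − 5 = 0; torsion from ∂_2 factors > 1: none. So H_1 ≅ 0.
H_2: b_2 = 6 − 5 − 0 = 1; torsion from ∂_3 factors > 1: none. So H_2 ≅ Z.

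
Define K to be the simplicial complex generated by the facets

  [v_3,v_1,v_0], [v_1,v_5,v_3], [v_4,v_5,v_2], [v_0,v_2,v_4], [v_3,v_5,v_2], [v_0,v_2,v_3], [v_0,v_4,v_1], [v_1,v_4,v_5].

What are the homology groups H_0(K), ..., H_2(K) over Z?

H_0 = Z,  H_1 = 0,  H_2 = Z.

We work with the vertex ordering v_0 < v_1 < v_2 < v_3 < v_4 < v_5. The simplices of K, each written with vertices in increasing order, are:

  0-simplices (6): [v_0], [v_1], [v_2], [v_3], [v_4], [v_5]
  1-simplices (12): [v_0,v_1], [v_0,v_2], [v_0,v_3], [v_0,v_4], [v_1,v_3], [v_1,v_4], [v_1,v_5], [v_2,v_3], [v_2,v_4], [v_2,v_5], [v_3,v_5], [v_4,v_5]
  2-simplices (8): [v_0,v_1,v_3], [v_0,v_1,v_4], [v_0,v_2,v_3], [v_0,v_2,v_4], [v_1,v_3,v_5], [v_1,v_4,v_5], [v_2,v_3,v_5], [v_2,v_4,v_5]

giving chain groups C_0 ≅ Z^6, C_1 ≅ Z^12, C_2 ≅ Z^8.

Boundary ∂_1: C_1 → C_0 is given by ∂[p,q] = [q] − [p]. For instance
  ∂[v_0,v_4] = [v_4] − [v_0].
As a 6×12 matrix over Z this has rank 5, with invariant factors (1,1,1,1,1).

Boundary ∂_2: C_2 → C_1 maps a triangle to the signed sum of its edges. For instance
  ∂[v_2,v_3,v_5] = [v_3,v_5] − [v_2,v_5] + [v_2,v_3],
  ∂[v_0,v_1,v_4] = [v_1,v_4] − [v_0,v_4] + [v_0,v_1].
As a 12×8 matrix over Z this has rank 7, with invariant factors (1,1,1,1,1,1,1).

Computing H_k = (kernel of ∂_k) / (image of ∂_{k+1}):

  H_0: rank C_0 − rank ∂_1 = 6 − 5 = 1, and the invariant factors of ∂_1 are all 1, so H_0 ≅ Z.
  H_1: rank ker ∂_1 − rank ∂_2 = (12 − 5) − 7 = 0, and the invariant factors of ∂_2 are all 1, so H_1 ≅ 0.
  H_2: rank ker ∂_2 − rank ∂_3 = (8 − 7) − 0 = 1, and there is no ∂_3, so H_2 ≅ Z.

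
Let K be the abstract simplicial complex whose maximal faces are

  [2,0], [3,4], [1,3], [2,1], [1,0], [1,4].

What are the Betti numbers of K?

b_0 = 1, b_1 = 2.

We work with the vertex ordering 0 < 1 < 2 < 3 < 4. The simplices of K, each written with vertices in increasing order, are:

  0-simplices (5): [0], [1], [2], [3], [4]
  1-simplices (6): [0,1], [0,2], [1,2], [1,3], [1,4], [3,4]

giving chain groups C_0 ≅ Z^5, C_1 ≅ Z^6.

The boundary map ∂_1: C_1 → C_0 maps an edge to its endpoints' difference, ∂[p,q] = q − p.
The resulting 5×6 matrix has rank 4, and its Smith normal form has invariant factors (1,1,1,1).

Now H_k = ker ∂_k / im ∂_{k+1}, so:

  H_0: rank C_0 − rank ∂_1 = 5 − 4 = 1, and the invariant factors of ∂_1 are all 1, so H_0 ≅ Z.
  H_1: rank ker ∂_1 − rank ∂_2 = (6 − 4) − 0 = 2, and there is no ∂_2, so H_1 ≅ Z^2.

Hence the Betti numbers are b_0 = 1, b_1 = 2.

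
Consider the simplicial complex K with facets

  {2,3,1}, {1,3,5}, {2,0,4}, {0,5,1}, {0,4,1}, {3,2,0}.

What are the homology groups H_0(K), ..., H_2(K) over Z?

H_0 = Z,  H_1 = Z,  H_2 = 0.

Fix the vertex order 0 < 1 < 2 < 3 < 4 < 5 and write every simplex with vertices in increasing order. Then dim K = 2 and the simplices of K are:

  0-simplices (6): [0], [1], [2], [3], [4], [5]
  1-simplices (12): [0,1], [0,2], [0,3], [0,4], [0,5], [1,2], [1,3], [1,4], [1,5], [2,3], [2,4], [3,5]
  2-simplices (6): [0,1,4], [0,1,5], [0,2,3], [0,2,4], [1,2,3], [1,3,5]

giving chain groups C_0 ≅ Z^6, C_1 ≅ Z^12, C_2 ≅ Z^6.

The boundary map ∂_1: C_1 → C_0 sends each edge [p,q] (with p < q) to q − p.
The 6×12 boundary matrix has rank 5 and Smith normal form diag(1,1,1,1,1).

Boundary ∂_2: C_2 → C_1 sends each 2-simplex [p,q,r] to [q,r] − [p,r] + [p,q]. For instance
  ∂[0,1,4] = [1,4] − [0,4] + [0,1],
  ∂[0,1,5] = [1,5] − [0,5] + [0,1].
The resulting 12×6 matrix has rank 6, and its Smith normal form has invariant factors (1,1,1,1,1,1).

Computing H_k = (kernel of ∂_k) / (image of ∂_{k+1}):

  H_0: rank C_0 − rank ∂_1 = 6 − 5 = 1, and the invariant factors of ∂_1 are all 1, so H_0 ≅ Z.
  H_1: rank ker ∂_1 − rank ∂_2 = (12 − 5) − 6 = 1, and the invariant factors of ∂_2 are all 1, so H_1 ≅ Z.
  H_2: rank ker ∂_2 − rank ∂_3 = (6 − 6) − 0 = 0, and there is no ∂_3, so H_2 ≅ 0.

(K is a triangulation of the cylinder S^1 x I.)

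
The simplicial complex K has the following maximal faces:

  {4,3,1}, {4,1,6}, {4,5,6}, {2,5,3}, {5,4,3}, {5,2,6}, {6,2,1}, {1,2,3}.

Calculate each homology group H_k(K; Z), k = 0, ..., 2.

Take the total order 1 < 2 < 3 < 4 < 5 < 6 on the vertex set. Then K (dimension 2) consists of the simplices:

  0-simplices (6): [1], [2], [3], [4], [5], [6]
  1-simplices (12): [1,2], [1,3], [1,4], [1,6], [2,3], [2,5], [2,6], [3,4], [3,5], [4,5], [4,6], [5,6]
  2-simplices (8): [1,2,3], [1,2,6], [1,3,4], [1,4,6], [2,3,5], [2,5,6], [3,4,5], [4,5,6]

so the chain groups are C_0 ≅ Z^6, C_1 ≅ Z^12, C_2 ≅ Z^8.

The boundary map ∂_1: C_1 → C_0 maps an edge to its endpoints' difference, ∂[p,q] = q − p. For instance
  ∂[3,5] = [5] − [3].
This gives a 6×12 integer matrix of rank 5; reducing to Smith normal form yields diagonal entries (1,1,1,1,1).

∂_2: C_2 → C_1 sends each 2-simplex [p,q,r] to [q,r] − [p,r] + [p,q]. For instance
  ∂[1,4,6] = [4,6] − [1,6] + [1,4],
  ∂[1,3,4] = [3,4] − [1,4] + [1,3].
The 12×8 boundary matrix has rank 7 and Smith normal form diag(1,1,1,1,1,1,1).

Reading off H_k = ker ∂_k / im ∂_{k+1}:

  H_0: rank C_0 − rank ∂_1 = 6 − 5 = 1, and the invariant factors of ∂_1 are all 1, so H_0 ≅ Z.
  H_1: rank ker ∂_1 − rank ∂_2 = (12 − 5) − 7 = 0, and the invariant factors of ∂_2 are all 1, so H_1 ≅ 0.
  H_2: rank ker ∂_2 − rank ∂_3 = (8 − 7) − 0 = 1, and there is no ∂_3, so H_2 ≅ Z.

As a check, the Euler characteristic is 6 − 12 + 8 = 2, which agrees with 1 − 0 + 1 = 2.
(K is a triangulation of the 2-sphere S^2.)

H_0 ≅ Z,  H_1 = 0,  H_2 ≅ Z.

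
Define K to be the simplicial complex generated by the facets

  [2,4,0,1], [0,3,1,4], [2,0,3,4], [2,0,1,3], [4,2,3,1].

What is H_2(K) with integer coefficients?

H_2 ≅ 0.

Fix the vertex order 0 < 1 < 2 < 3 < 4 and write every simplex with vertices in increasing order. Then dim K = 3 and the simplices of K are:

  0-simplices (5): [0], [1], [2], [3], [4]
  1-simplices (10): [0,1], [0,2], [0,3], [0,4], [1,2], [1,3], [1,4], [2,3], [2,4], [3,4]
  2-simplices (10): [0,1,2], [0,1,3], [0,1,4], [0,2,3], [0,2,4], [0,3,4], [1,2,3], [1,2,4], [1,3,4], [2,3,4]
  3-simplices (5): [0,1,2,3], [0,1,2,4], [0,1,3,4], [0,2,3,4], [1,2,3,4]

giving chain groups C_0 ≅ Z^5, C_1 ≅ Z^10, C_2 ≅ Z^10, C_3 ≅ Z^5.

Boundary ∂_1: C_1 → C_0 is given by ∂[p,q] = [q] − [p].
As a 5×10 matrix over Z this has rank 4, with invariant factors (1,1,1,1).

The boundary map ∂_2: C_2 → C_1 maps a triangle to the signed sum of its edges. For instance
  ∂[1,3,4] = [3,4] − [1,4] + [1,3],
  ∂[0,3,4] = [3,4] − [0,4] + [0,3].
This gives a 10×10 integer matrix of rank 6; reducing to Smith normal form yields diagonal entries (1,1,1,1,1,1).

Boundary ∂_3: C_3 → C_2 sends each 3-simplex σ to the alternating sum Σ_i (−1)^i (σ with its i-th vertex removed). For instance
  ∂[0,1,2,3] = [1,2,3] − [0,2,3] + [0,1,3] − [0,1,2],
  ∂[0,1,3,4] = [1,3,4] − [0,3,4] + [0,1,4] − [0,1,3].
The resulting 10×5 matrix has rank 4, and its Smith normal form has invariant factors (1,1,1,1).

Now H_k = ker ∂_k / im ∂_{k+1}, so:

  H_2: rank ker ∂_2 − rank ∂_3 = (10 − 6) − 4 = 0, and the invariant factors of ∂_3 are all 1, so H_2 ≅ 0.

(K is a triangulation of the 3-sphere S^3.)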